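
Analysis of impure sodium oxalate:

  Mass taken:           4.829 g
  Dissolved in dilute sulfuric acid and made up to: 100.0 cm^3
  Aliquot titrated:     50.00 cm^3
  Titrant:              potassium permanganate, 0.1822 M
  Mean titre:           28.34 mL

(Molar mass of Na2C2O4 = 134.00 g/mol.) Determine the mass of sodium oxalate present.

3.460 g

2 MnO4^- + 5 C2O4^2- + 16 H^+ → 2 Mn^2+ + 10 CO2 + 8 H2O
n(KMnO4) per titration = 0.02834 × 0.1822 = 5.164 × 10^-3 mol
From the 5:2 ratio, n(Na2C2O4) in each aliquot = 5/2 × 5.164 × 10^-3 = 0.01291 mol
n(Na2C2O4) in the whole flask = 0.01291 × 100.0/50.00 = 0.02582 mol
mass of Na2C2O4 = 0.02582 × 134.00 = 3.460 g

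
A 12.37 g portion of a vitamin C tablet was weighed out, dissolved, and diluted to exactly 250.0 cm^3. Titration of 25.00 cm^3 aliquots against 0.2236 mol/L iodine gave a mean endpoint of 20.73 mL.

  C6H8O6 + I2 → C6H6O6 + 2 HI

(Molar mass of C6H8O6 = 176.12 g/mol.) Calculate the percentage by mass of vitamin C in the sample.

65.99 %

n(I2) per titration = 0.02073 × 0.2236 = 4.635 × 10^-3 mol
n(C6H8O6) in each aliquot = 4.635 × 10^-3 mol (1:1 ratio)
n(C6H8O6) in the whole flask = 4.635 × 10^-3 × 250.0/25.00 = 0.04635 mol
mass of C6H8O6 = 0.04635 × 176.12 = 8.164 g
% C6H8O6 = 8.164 / 12.37 × 100 = 65.99 %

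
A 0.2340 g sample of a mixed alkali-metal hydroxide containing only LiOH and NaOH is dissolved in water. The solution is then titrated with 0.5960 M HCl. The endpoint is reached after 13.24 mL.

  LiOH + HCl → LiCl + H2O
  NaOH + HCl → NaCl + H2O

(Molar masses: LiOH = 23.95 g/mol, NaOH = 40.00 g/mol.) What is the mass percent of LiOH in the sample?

n(HCl) = 0.01324 × 0.5960 = 7.891 × 10^-3 mol
Let x = n(LiOH), y = n(NaOH).
Titrant: 1x + 1y = 7.891 × 10^-3;  mass: 23.95x + 40.00y = 0.2340
Solving, x = 5.087 × 10^-3 mol, y = 2.804 × 10^-3 mol
mass of LiOH = 5.087 × 10^-3 × 23.95 = 0.1218 g
% LiOH = 0.1218 / 0.2340 × 100 = 52.06 %

52.06 %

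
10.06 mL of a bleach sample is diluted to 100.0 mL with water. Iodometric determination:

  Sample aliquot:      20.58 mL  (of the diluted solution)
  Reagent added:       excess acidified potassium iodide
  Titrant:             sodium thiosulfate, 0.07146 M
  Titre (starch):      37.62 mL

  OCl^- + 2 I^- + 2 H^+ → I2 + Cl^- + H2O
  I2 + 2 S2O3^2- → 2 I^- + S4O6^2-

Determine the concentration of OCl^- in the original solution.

0.6492 M

n(S2O3^2-) = 0.03762 × 0.07146 = 2.688 × 10^-3 mol
n(I2) = n(S2O3^2-)/2 = 1.344 × 10^-3 mol
n(OCl^-) in the aliquot = 1.344 × 10^-3 mol (1:1 ratio)
[OCl^-]_dilute = 1.344 × 10^-3 / 0.02058 = 0.06531 mol/L
[OCl^-]_original = 0.06531 × 100.0/10.06 = 0.6492 mol/L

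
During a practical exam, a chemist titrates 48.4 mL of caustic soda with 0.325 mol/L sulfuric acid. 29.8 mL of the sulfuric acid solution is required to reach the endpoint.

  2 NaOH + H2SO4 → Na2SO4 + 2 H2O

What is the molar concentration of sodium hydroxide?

0.400 mol/L

n(H2SO4) = 0.0298 L × 0.325 mol/L = 9.69 × 10^-3 mol
From the 2:1 mole ratio, n(NaOH) = 2/1 × 9.69 × 10^-3 = 0.0194 mol
[NaOH] = 0.0194 mol / 0.0484 L = 0.400 mol/L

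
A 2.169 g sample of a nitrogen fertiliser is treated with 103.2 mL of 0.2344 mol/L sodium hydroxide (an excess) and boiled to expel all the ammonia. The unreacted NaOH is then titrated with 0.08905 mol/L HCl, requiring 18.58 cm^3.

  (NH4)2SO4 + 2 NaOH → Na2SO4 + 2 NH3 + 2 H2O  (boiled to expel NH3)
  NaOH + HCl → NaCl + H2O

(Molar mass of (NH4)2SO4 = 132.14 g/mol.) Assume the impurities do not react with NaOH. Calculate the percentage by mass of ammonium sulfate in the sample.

68.65 %

n(NaOH) added = 0.1032 × 0.2344 = 0.02419 mol
n(HCl) used in back-titration = 0.01858 × 0.08905 = 1.655 × 10^-3 mol
n(NaOH) left over = 1.655 × 10^-3 mol (1:1 ratio)
n(NaOH) consumed by analyte = 0.02419 − 1.655 × 10^-3 = 0.02254 mol
From the 1:2 ratio, n((NH4)2SO4) = 1/2 × 0.02254 = 0.01127 mol
mass of (NH4)2SO4 = 0.01127 × 132.14 = 1.489 g
% (NH4)2SO4 = 1.489 / 2.169 × 100 = 68.65 %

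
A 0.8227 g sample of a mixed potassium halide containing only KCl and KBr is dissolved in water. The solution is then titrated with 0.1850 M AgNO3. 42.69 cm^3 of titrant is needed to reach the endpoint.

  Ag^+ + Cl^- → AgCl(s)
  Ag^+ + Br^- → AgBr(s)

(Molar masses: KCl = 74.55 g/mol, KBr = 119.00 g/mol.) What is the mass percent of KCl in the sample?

23.88 %

n(AgNO3) = 0.04269 × 0.1850 = 7.898 × 10^-3 mol
Let x = n(KCl), y = n(KBr).
Titrant: 1x + 1y = 7.898 × 10^-3;  mass: 74.55x + 119.00y = 0.8227
Solving, x = 2.635 × 10^-3 mol, y = 5.263 × 10^-3 mol
mass of KCl = 2.635 × 10^-3 × 74.55 = 0.1964 g
% KCl = 0.1964 / 0.8227 × 100 = 23.88 %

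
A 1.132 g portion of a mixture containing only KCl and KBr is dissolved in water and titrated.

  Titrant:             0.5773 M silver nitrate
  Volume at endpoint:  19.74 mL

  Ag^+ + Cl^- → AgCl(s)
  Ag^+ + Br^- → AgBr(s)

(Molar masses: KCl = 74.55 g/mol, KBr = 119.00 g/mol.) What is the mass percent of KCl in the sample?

33.20 %

n(AgNO3) = 0.01974 × 0.5773 = 0.01140 mol
Let x = n(KCl), y = n(KBr).
Titrant: 1x + 1y = 0.01140;  mass: 74.55x + 119.00y = 1.132
Solving, x = 5.042 × 10^-3 mol, y = 6.354 × 10^-3 mol
mass of KCl = 5.042 × 10^-3 × 74.55 = 0.3759 g
% KCl = 0.3759 / 1.132 × 100 = 33.20 %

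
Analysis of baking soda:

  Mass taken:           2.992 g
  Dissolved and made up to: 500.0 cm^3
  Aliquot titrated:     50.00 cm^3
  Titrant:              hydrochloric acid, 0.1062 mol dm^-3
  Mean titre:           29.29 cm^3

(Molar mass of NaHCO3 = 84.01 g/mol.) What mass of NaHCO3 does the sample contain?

2.613 g

NaHCO3 + HCl → NaCl + H2O + CO2
n(HCl) per titration = 0.02929 × 0.1062 = 3.111 × 10^-3 mol
n(NaHCO3) in each aliquot = 3.111 × 10^-3 mol (1:1 ratio)
n(NaHCO3) in the whole flask = 3.111 × 10^-3 × 500.0/50.00 = 0.03111 mol
mass of NaHCO3 = 0.03111 × 84.01 = 2.613 g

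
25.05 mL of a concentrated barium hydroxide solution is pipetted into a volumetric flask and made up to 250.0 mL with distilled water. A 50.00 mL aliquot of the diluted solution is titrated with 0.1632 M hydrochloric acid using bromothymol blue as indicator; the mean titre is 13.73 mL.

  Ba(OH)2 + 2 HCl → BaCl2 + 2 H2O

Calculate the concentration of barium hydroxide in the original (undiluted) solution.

0.2236 M

n(HCl) = 0.01373 × 0.1632 = 2.241 × 10^-3 mol
From the 1:2 ratio, n(Ba(OH)2) in the aliquot = 1/2 × 2.241 × 10^-3 = 1.120 × 10^-3 mol
[Ba(OH)2]_dilute = 1.120 × 10^-3 / 0.05000 = 0.02241 mol/L
Dilution factor = 250.0 / 25.05 = 9.980
[Ba(OH)2]_stock = 0.02241 × 9.980 = 0.2236 mol/L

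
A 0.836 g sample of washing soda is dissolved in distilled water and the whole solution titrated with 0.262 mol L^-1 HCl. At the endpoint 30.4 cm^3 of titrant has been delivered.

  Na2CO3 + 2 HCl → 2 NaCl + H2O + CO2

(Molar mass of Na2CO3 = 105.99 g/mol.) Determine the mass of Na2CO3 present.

0.422 g

n(HCl) = 0.0304 L × 0.262 mol/L = 7.96 × 10^-3 mol
From the 1:2 ratio, n(Na2CO3) = 1/2 × 7.96 × 10^-3 = 3.98 × 10^-3 mol
mass of Na2CO3 = 3.98 × 10^-3 × 105.99 g/mol = 0.422 g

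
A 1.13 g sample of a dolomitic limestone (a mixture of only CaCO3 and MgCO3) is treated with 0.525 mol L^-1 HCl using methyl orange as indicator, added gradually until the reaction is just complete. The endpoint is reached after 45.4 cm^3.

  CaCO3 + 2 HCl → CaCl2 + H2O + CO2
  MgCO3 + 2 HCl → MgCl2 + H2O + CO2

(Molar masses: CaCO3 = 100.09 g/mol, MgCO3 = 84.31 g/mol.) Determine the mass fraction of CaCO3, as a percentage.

n(HCl) = 0.0454 × 0.525 = 0.0238 mol
Let x = n(CaCO3), y = n(MgCO3).
Titrant: 2x + 2y = 0.0238;  mass: 100.09x + 84.31y = 1.13
Solving, x = 7.94 × 10^-3 mol, y = 3.98 × 10^-3 mol
mass of CaCO3 = 7.94 × 10^-3 × 100.09 = 0.794 g
% CaCO3 = 0.794 / 1.13 × 100 = 70.3 %

70.3 %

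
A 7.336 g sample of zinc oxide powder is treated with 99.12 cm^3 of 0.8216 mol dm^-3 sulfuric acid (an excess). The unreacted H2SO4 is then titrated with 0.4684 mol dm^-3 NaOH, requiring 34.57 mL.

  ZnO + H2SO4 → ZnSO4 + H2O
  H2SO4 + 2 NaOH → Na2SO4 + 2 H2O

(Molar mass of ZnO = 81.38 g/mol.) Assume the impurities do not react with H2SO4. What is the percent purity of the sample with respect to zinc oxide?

81.36 %

n(H2SO4) added = 0.09912 × 0.8216 = 0.08144 mol
n(NaOH) used in back-titration = 0.03457 × 0.4684 = 0.01619 mol
From the 1:2 ratio, n(H2SO4) left over = 1/2 × 0.01619 = 8.096 × 10^-3 mol
n(H2SO4) consumed by analyte = 0.08144 − 8.096 × 10^-3 = 0.07334 mol
n(ZnO) = 0.07334 mol (1:1 ratio)
mass of ZnO = 0.07334 × 81.38 = 5.968 g
% ZnO = 5.968 / 7.336 × 100 = 81.36 %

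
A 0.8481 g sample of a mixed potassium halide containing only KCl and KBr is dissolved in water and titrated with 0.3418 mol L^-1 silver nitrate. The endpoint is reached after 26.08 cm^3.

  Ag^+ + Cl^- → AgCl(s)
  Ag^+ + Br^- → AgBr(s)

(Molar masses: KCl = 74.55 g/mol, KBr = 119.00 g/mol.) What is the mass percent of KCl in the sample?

42.06 %

n(AgNO3) = 0.02608 × 0.3418 = 8.914 × 10^-3 mol
Let x = n(KCl), y = n(KBr).
Titrant: 1x + 1y = 8.914 × 10^-3;  mass: 74.55x + 119.00y = 0.8481
Solving, x = 4.785 × 10^-3 mol, y = 4.129 × 10^-3 mol
mass of KCl = 4.785 × 10^-3 × 74.55 = 0.3567 g
% KCl = 0.3567 / 0.8481 × 100 = 42.06 %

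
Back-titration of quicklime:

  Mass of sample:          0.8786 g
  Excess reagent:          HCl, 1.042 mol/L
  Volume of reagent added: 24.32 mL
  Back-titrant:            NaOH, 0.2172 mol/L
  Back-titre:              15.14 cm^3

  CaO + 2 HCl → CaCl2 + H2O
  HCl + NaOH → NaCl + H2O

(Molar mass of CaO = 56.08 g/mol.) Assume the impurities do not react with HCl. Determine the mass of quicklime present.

0.6184 g

n(HCl) added = 0.02432 × 1.042 = 0.02534 mol
n(NaOH) used in back-titration = 0.01514 × 0.2172 = 3.288 × 10^-3 mol
n(HCl) left over = 3.288 × 10^-3 mol (1:1 ratio)
n(HCl) consumed by analyte = 0.02534 − 3.288 × 10^-3 = 0.02205 mol
From the 1:2 ratio, n(CaO) = 1/2 × 0.02205 = 0.01103 mol
mass of CaO = 0.01103 × 56.08 = 0.6184 g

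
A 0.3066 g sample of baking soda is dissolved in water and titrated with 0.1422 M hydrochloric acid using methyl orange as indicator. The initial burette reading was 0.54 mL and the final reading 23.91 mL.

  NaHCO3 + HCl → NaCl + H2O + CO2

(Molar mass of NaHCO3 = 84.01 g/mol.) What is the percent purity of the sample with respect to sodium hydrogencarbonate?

n(HCl) = 0.02337 L × 0.1422 mol/L = 3.323 × 10^-3 mol
n(NaHCO3) = 3.323 × 10^-3 mol (1:1 ratio)
mass of NaHCO3 = 3.323 × 10^-3 × 84.01 g/mol = 0.2792 g
% NaHCO3 = 0.2792 / 0.3066 × 100 = 91.06 %

91.06 %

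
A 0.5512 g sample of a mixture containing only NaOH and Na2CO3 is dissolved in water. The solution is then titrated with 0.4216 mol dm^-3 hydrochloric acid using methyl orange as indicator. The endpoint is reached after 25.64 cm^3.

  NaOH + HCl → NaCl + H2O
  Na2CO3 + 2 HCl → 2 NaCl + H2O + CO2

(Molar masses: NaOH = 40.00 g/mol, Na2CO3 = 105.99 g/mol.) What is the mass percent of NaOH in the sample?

12.10 %

n(HCl) = 0.02564 × 0.4216 = 0.01081 mol
Let x = n(NaOH), y = n(Na2CO3).
Titrant: 1x + 2y = 0.01081;  mass: 40.00x + 105.99y = 0.5512
Solving, x = 1.667 × 10^-3 mol, y = 4.571 × 10^-3 mol
mass of NaOH = 1.667 × 10^-3 × 40.00 = 0.06669 g
% NaOH = 0.06669 / 0.5512 × 100 = 12.10 %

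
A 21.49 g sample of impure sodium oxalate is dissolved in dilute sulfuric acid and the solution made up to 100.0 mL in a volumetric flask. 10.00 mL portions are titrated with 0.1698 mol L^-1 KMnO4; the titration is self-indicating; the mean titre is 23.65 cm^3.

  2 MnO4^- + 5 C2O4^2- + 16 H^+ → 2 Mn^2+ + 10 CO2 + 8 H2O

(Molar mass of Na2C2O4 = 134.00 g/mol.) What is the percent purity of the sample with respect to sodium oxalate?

n(KMnO4) per titration = 0.02365 × 0.1698 = 4.016 × 10^-3 mol
From the 5:2 ratio, n(Na2C2O4) in each aliquot = 5/2 × 4.016 × 10^-3 = 0.01004 mol
n(Na2C2O4) in the whole flask = 0.01004 × 100.0/10.00 = 0.1004 mol
mass of Na2C2O4 = 0.1004 × 134.00 = 13.45 g
% Na2C2O4 = 13.45 / 21.49 × 100 = 62.60 %

62.60 %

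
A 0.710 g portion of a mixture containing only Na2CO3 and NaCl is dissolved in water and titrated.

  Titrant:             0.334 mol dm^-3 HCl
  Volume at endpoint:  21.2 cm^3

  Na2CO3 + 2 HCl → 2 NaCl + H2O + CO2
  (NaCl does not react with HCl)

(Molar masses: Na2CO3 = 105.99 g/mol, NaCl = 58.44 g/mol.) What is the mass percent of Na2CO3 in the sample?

52.9 %

n(HCl) = 0.0212 × 0.334 = 7.08 × 10^-3 mol
Let x = n(Na2CO3), y = n(NaCl).
Titrant: 2x = 7.08 × 10^-3;  mass: 105.99x + 58.44y = 0.710
Solving, x = 3.54 × 10^-3 mol, y = 5.73 × 10^-3 mol
mass of Na2CO3 = 3.54 × 10^-3 × 105.99 = 0.375 g
% Na2CO3 = 0.375 / 0.710 × 100 = 52.9 %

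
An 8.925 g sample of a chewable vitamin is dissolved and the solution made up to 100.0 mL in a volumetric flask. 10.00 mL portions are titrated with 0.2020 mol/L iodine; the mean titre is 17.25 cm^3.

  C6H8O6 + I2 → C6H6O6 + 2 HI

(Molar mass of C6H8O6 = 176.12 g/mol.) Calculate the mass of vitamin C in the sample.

n(I2) per titration = 0.01725 × 0.2020 = 3.485 × 10^-3 mol
n(C6H8O6) in each aliquot = 3.485 × 10^-3 mol (1:1 ratio)
n(C6H8O6) in the whole flask = 3.485 × 10^-3 × 100.0/10.00 = 0.03485 mol
mass of C6H8O6 = 0.03485 × 176.12 = 6.137 g

6.137 g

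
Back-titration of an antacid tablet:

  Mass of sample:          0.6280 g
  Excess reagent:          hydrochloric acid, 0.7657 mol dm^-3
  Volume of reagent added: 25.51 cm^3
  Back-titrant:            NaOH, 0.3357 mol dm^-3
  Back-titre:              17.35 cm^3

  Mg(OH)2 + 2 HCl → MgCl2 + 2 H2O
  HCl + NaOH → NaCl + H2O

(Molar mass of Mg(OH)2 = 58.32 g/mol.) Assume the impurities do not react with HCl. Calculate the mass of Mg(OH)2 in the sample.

0.3997 g

n(HCl) added = 0.02551 × 0.7657 = 0.01953 mol
n(NaOH) used in back-titration = 0.01735 × 0.3357 = 5.824 × 10^-3 mol
n(HCl) left over = 5.824 × 10^-3 mol (1:1 ratio)
n(HCl) consumed by analyte = 0.01953 − 5.824 × 10^-3 = 0.01371 mol
From the 1:2 ratio, n(Mg(OH)2) = 1/2 × 0.01371 = 6.854 × 10^-3 mol
mass of Mg(OH)2 = 6.854 × 10^-3 × 58.32 = 0.3997 g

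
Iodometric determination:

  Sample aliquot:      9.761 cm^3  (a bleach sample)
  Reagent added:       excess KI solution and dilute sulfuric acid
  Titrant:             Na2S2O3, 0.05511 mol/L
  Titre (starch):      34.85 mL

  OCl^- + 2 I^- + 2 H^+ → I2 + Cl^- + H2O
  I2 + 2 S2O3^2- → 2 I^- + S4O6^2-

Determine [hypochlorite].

n(S2O3^2-) = 0.03485 × 0.05511 = 1.921 × 10^-3 mol
n(I2) = n(S2O3^2-)/2 = 9.603 × 10^-4 mol
n(OCl^-) in the aliquot = 9.603 × 10^-4 mol (1:1 ratio)
[OCl^-] = 9.603 × 10^-4 / 0.009761 = 0.09838 mol/L

0.09838 mol/L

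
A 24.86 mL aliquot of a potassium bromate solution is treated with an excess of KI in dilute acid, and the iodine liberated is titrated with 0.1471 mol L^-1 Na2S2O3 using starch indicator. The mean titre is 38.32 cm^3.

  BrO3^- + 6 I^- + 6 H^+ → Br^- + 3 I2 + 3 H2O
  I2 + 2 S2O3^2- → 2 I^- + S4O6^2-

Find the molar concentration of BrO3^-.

n(S2O3^2-) = 0.03832 × 0.1471 = 5.637 × 10^-3 mol
n(I2) = n(S2O3^2-)/2 = 2.818 × 10^-3 mol
From the 1:3 ratio, n(BrO3^-) in the aliquot = 1/3 × 2.818 × 10^-3 = 9.395 × 10^-4 mol
[BrO3^-] = 9.395 × 10^-4 / 0.02486 = 0.03779 mol/L

0.03779 mol/L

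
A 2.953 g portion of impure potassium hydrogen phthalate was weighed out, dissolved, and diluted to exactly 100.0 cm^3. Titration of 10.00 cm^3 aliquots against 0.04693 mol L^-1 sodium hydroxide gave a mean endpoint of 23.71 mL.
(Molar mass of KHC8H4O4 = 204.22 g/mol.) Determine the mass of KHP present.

KHC8H4O4 + NaOH → KNaC8H4O4 + H2O
n(NaOH) per titration = 0.02371 × 0.04693 = 1.113 × 10^-3 mol
n(KHC8H4O4) in each aliquot = 1.113 × 10^-3 mol (1:1 ratio)
n(KHC8H4O4) in the whole flask = 1.113 × 10^-3 × 100.0/10.00 = 0.01113 mol
mass of KHC8H4O4 = 0.01113 × 204.22 = 2.272 g

2.272 g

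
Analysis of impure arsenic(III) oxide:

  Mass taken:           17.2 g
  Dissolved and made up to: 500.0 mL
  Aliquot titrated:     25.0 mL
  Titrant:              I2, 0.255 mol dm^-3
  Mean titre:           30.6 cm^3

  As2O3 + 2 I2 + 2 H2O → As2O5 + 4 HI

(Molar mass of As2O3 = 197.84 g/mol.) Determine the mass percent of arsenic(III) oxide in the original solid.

n(I2) per titration = 0.0306 × 0.255 = 7.80 × 10^-3 mol
From the 1:2 ratio, n(As2O3) in each aliquot = 1/2 × 7.80 × 10^-3 = 3.90 × 10^-3 mol
n(As2O3) in the whole flask = 3.90 × 10^-3 × 500.0/25.0 = 0.0780 mol
mass of As2O3 = 0.0780 × 197.84 = 15.4 g
% As2O3 = 15.4 / 17.2 × 100 = 89.8 %

89.8 %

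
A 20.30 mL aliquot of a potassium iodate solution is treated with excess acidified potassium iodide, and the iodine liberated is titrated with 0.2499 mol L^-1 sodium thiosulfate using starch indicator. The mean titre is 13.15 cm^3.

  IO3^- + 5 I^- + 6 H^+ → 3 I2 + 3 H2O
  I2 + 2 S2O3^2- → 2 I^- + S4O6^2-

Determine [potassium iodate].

n(S2O3^2-) = 0.01315 × 0.2499 = 3.286 × 10^-3 mol
n(I2) = n(S2O3^2-)/2 = 1.643 × 10^-3 mol
From the 1:3 ratio, n(IO3^-) in the aliquot = 1/3 × 1.643 × 10^-3 = 5.477 × 10^-4 mol
[IO3^-] = 5.477 × 10^-4 / 0.02030 = 0.02698 mol/L

0.02698 mol/L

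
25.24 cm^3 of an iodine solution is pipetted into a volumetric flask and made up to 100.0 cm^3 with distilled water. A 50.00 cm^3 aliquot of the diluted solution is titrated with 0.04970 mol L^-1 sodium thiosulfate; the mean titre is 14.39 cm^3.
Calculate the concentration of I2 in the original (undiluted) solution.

I2 + 2 S2O3^2- → 2 I^- + S4O6^2-
n(Na2S2O3) = 0.01439 × 0.04970 = 7.152 × 10^-4 mol
From the 1:2 ratio, n(I2) in the aliquot = 1/2 × 7.152 × 10^-4 = 3.576 × 10^-4 mol
[I2]_dilute = 3.576 × 10^-4 / 0.05000 = 0.007152 mol/L
Dilution factor = 100.0 / 25.24 = 3.962
[I2]_stock = 0.007152 × 3.962 = 0.02834 mol/L

0.02834 mol/L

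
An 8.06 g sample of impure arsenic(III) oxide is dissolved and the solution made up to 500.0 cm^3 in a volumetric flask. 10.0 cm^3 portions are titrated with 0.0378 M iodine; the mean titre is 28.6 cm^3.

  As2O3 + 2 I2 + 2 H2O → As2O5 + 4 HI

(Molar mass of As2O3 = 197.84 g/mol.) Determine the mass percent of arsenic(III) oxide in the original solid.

n(I2) per titration = 0.0286 × 0.0378 = 1.08 × 10^-3 mol
From the 1:2 ratio, n(As2O3) in each aliquot = 1/2 × 1.08 × 10^-3 = 5.41 × 10^-4 mol
n(As2O3) in the whole flask = 5.41 × 10^-4 × 500.0/10.0 = 0.0270 mol
mass of As2O3 = 0.0270 × 197.84 = 5.35 g
% As2O3 = 5.35 / 8.06 × 100 = 66.3 %

66.3 %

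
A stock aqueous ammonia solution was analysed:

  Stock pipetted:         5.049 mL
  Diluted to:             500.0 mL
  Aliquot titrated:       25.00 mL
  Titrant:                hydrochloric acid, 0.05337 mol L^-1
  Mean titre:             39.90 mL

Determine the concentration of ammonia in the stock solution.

NH3 + HCl → NH4Cl
n(HCl) = 0.03990 × 0.05337 = 2.129 × 10^-3 mol
n(NH3) in the aliquot = 2.129 × 10^-3 mol (1:1 ratio)
[NH3]_dilute = 2.129 × 10^-3 / 0.02500 = 0.08518 mol/L
Dilution factor = 500.0 / 5.049 = 99.03
[NH3]_stock = 0.08518 × 99.03 = 8.435 mol/L

8.435 mol/L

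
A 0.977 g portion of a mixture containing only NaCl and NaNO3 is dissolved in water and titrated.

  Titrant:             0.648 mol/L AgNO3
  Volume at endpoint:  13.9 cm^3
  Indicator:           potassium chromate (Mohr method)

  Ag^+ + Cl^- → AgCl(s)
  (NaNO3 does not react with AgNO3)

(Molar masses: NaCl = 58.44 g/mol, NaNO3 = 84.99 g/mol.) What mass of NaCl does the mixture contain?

0.526 g

n(AgNO3) = 0.0139 × 0.648 = 9.01 × 10^-3 mol
Let x = n(NaCl), y = n(NaNO3).
Titrant: 1x = 9.01 × 10^-3;  mass: 58.44x + 84.99y = 0.977
Solving, x = 9.01 × 10^-3 mol, y = 5.30 × 10^-3 mol
mass of NaCl = 9.01 × 10^-3 × 58.44 = 0.526 g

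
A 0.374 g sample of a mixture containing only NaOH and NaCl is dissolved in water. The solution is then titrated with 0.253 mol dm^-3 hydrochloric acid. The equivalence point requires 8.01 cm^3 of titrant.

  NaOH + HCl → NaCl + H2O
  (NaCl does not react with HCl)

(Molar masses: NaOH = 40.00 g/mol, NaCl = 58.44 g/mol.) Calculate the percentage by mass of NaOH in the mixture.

n(HCl) = 0.00801 × 0.253 = 2.03 × 10^-3 mol
Let x = n(NaOH), y = n(NaCl).
Titrant: 1x = 2.03 × 10^-3;  mass: 40.00x + 58.44y = 0.374
Solving, x = 2.03 × 10^-3 mol, y = 5.01 × 10^-3 mol
mass of NaOH = 2.03 × 10^-3 × 40.00 = 0.0811 g
% NaOH = 0.0811 / 0.374 × 100 = 21.7 %

21.7 %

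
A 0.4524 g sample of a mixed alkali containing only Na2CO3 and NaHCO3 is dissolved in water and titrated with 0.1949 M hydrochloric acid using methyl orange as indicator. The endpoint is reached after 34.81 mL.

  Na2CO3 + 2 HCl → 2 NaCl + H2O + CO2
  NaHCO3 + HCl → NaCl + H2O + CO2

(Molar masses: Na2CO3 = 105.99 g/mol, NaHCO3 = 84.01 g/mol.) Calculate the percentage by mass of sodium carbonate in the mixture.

44.40 %

n(HCl) = 0.03481 × 0.1949 = 6.784 × 10^-3 mol
Let x = n(Na2CO3), y = n(NaHCO3).
Titrant: 2x + 1y = 6.784 × 10^-3;  mass: 105.99x + 84.01y = 0.4524
Solving, x = 1.895 × 10^-3 mol, y = 2.994 × 10^-3 mol
mass of Na2CO3 = 1.895 × 10^-3 × 105.99 = 0.2009 g
% Na2CO3 = 0.2009 / 0.4524 × 100 = 44.40 %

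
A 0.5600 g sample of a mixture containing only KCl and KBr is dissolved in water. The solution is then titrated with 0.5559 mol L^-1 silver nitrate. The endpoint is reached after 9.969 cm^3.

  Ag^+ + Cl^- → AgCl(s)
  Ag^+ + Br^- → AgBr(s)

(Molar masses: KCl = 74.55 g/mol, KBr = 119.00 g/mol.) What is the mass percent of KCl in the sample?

29.79 %

n(AgNO3) = 0.009969 × 0.5559 = 5.542 × 10^-3 mol
Let x = n(KCl), y = n(KBr).
Titrant: 1x + 1y = 5.542 × 10^-3;  mass: 74.55x + 119.00y = 0.5600
Solving, x = 2.238 × 10^-3 mol, y = 3.304 × 10^-3 mol
mass of KCl = 2.238 × 10^-3 × 74.55 = 0.1668 g
% KCl = 0.1668 / 0.5600 × 100 = 29.79 %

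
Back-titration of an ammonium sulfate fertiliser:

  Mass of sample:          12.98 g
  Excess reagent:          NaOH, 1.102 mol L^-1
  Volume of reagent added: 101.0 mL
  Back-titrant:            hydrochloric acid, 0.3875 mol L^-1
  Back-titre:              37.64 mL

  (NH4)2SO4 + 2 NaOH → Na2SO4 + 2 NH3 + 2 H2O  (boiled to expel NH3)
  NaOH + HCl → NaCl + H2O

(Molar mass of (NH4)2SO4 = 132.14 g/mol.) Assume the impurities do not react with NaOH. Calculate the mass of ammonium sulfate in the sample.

6.390 g

n(NaOH) added = 0.1010 × 1.102 = 0.1113 mol
n(HCl) used in back-titration = 0.03764 × 0.3875 = 0.01459 mol
n(NaOH) left over = 0.01459 mol (1:1 ratio)
n(NaOH) consumed by analyte = 0.1113 − 0.01459 = 0.09672 mol
From the 1:2 ratio, n((NH4)2SO4) = 1/2 × 0.09672 = 0.04836 mol
mass of (NH4)2SO4 = 0.04836 × 132.14 = 6.390 g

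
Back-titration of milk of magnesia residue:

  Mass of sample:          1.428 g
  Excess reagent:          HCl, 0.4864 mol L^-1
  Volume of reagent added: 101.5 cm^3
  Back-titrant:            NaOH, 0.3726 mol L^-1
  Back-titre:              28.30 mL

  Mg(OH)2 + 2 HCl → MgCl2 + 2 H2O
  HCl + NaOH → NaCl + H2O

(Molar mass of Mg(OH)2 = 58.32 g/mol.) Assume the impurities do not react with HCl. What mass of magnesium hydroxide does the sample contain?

n(HCl) added = 0.1015 × 0.4864 = 0.04937 mol
n(NaOH) used in back-titration = 0.02830 × 0.3726 = 0.01054 mol
n(HCl) left over = 0.01054 mol (1:1 ratio)
n(HCl) consumed by analyte = 0.04937 − 0.01054 = 0.03883 mol
From the 1:2 ratio, n(Mg(OH)2) = 1/2 × 0.03883 = 0.01941 mol
mass of Mg(OH)2 = 0.01941 × 58.32 = 1.132 g

1.132 g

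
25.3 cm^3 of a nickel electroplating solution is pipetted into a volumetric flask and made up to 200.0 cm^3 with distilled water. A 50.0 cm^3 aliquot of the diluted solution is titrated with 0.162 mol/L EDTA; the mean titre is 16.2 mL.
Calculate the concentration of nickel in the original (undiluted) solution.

Ni^2+ + EDTA^4- → [Ni(EDTA)]^2-
n(EDTA) = 0.0162 × 0.162 = 2.62 × 10^-3 mol
n(Ni2+) in the aliquot = 2.62 × 10^-3 mol (1:1 ratio)
[Ni2+]_dilute = 2.62 × 10^-3 / 0.0500 = 0.0525 mol/L
Dilution factor = 200.0 / 25.3 = 7.905
[Ni2+]_stock = 0.0525 × 7.905 = 0.415 mol/L

0.415 mol/L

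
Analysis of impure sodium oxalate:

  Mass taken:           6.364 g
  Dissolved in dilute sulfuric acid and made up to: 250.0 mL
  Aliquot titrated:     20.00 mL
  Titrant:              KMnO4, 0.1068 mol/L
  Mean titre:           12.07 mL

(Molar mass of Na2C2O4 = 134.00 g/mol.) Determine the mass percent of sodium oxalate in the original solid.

2 MnO4^- + 5 C2O4^2- + 16 H^+ → 2 Mn^2+ + 10 CO2 + 8 H2O
n(KMnO4) per titration = 0.01207 × 0.1068 = 1.289 × 10^-3 mol
From the 5:2 ratio, n(Na2C2O4) in each aliquot = 5/2 × 1.289 × 10^-3 = 3.223 × 10^-3 mol
n(Na2C2O4) in the whole flask = 3.223 × 10^-3 × 250.0/20.00 = 0.04028 mol
mass of Na2C2O4 = 0.04028 × 134.00 = 5.398 g
% Na2C2O4 = 5.398 / 6.364 × 100 = 84.82 %

84.82 %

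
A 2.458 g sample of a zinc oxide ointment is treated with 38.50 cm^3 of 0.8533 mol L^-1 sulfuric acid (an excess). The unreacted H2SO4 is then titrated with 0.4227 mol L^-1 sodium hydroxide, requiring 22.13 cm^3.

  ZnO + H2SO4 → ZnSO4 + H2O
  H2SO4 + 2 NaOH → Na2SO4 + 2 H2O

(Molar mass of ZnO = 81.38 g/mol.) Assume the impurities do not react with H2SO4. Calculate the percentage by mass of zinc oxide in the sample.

n(H2SO4) added = 0.03850 × 0.8533 = 0.03285 mol
n(NaOH) used in back-titration = 0.02213 × 0.4227 = 9.354 × 10^-3 mol
From the 1:2 ratio, n(H2SO4) left over = 1/2 × 9.354 × 10^-3 = 4.677 × 10^-3 mol
n(H2SO4) consumed by analyte = 0.03285 − 4.677 × 10^-3 = 0.02817 mol
n(ZnO) = 0.02817 mol (1:1 ratio)
mass of ZnO = 0.02817 × 81.38 = 2.293 g
% ZnO = 2.293 / 2.458 × 100 = 93.28 %

93.28 %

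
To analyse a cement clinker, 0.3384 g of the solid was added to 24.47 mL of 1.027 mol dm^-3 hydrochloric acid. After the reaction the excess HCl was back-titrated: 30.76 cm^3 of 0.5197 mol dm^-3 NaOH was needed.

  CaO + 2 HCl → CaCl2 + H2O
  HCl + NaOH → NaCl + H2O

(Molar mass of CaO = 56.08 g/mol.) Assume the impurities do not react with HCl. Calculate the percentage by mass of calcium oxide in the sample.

75.77 %

n(HCl) added = 0.02447 × 1.027 = 0.02513 mol
n(NaOH) used in back-titration = 0.03076 × 0.5197 = 0.01599 mol
n(HCl) left over = 0.01599 mol (1:1 ratio)
n(HCl) consumed by analyte = 0.02513 − 0.01599 = 9.145 × 10^-3 mol
From the 1:2 ratio, n(CaO) = 1/2 × 9.145 × 10^-3 = 4.572 × 10^-3 mol
mass of CaO = 4.572 × 10^-3 × 56.08 = 0.2564 g
% CaO = 0.2564 / 0.3384 × 100 = 75.77 %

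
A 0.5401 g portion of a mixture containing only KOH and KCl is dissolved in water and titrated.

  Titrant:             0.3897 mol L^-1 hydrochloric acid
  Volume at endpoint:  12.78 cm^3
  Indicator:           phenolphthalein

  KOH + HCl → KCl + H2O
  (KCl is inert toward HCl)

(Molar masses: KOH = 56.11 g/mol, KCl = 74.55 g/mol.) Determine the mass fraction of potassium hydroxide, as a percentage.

n(HCl) = 0.01278 × 0.3897 = 4.980 × 10^-3 mol
Let x = n(KOH), y = n(KCl).
Titrant: 1x = 4.980 × 10^-3;  mass: 56.11x + 74.55y = 0.5401
Solving, x = 4.980 × 10^-3 mol, y = 3.496 × 10^-3 mol
mass of KOH = 4.980 × 10^-3 × 56.11 = 0.2794 g
% KOH = 0.2794 / 0.5401 × 100 = 51.74 %

51.74 %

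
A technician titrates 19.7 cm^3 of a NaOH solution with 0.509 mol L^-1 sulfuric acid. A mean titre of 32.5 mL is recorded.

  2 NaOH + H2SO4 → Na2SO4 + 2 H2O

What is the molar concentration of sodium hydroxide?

1.68 mol/L

n(H2SO4) = 0.0325 L × 0.509 mol/L = 0.0165 mol
From the 2:1 mole ratio, n(NaOH) = 2/1 × 0.0165 = 0.0331 mol
[NaOH] = 0.0331 mol / 0.0197 L = 1.68 mol/L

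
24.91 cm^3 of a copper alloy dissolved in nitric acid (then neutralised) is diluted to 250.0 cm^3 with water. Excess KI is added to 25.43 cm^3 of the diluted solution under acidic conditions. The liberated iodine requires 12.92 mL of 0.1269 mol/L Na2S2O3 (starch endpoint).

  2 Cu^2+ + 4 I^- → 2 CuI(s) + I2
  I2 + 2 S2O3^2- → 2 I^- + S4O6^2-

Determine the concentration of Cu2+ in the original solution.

0.6471 mol/L

n(S2O3^2-) = 0.01292 × 0.1269 = 1.640 × 10^-3 mol
n(I2) = n(S2O3^2-)/2 = 8.198 × 10^-4 mol
From the 2:1 ratio, n(Cu2+) in the aliquot = 2/1 × 8.198 × 10^-4 = 1.640 × 10^-3 mol
[Cu2+]_dilute = 1.640 × 10^-3 / 0.02543 = 0.06447 mol/L
[Cu2+]_original = 0.06447 × 250.0/24.91 = 0.6471 mol/L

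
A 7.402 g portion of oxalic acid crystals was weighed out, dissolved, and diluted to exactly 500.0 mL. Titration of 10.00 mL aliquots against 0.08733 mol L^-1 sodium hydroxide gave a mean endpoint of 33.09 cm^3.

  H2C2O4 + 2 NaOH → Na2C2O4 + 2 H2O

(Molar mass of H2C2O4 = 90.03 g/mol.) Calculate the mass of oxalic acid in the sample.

n(NaOH) per titration = 0.03309 × 0.08733 = 2.890 × 10^-3 mol
From the 1:2 ratio, n(H2C2O4) in each aliquot = 1/2 × 2.890 × 10^-3 = 1.445 × 10^-3 mol
n(H2C2O4) in the whole flask = 1.445 × 10^-3 × 500.0/10.00 = 0.07224 mol
mass of H2C2O4 = 0.07224 × 90.03 = 6.504 g

6.504 g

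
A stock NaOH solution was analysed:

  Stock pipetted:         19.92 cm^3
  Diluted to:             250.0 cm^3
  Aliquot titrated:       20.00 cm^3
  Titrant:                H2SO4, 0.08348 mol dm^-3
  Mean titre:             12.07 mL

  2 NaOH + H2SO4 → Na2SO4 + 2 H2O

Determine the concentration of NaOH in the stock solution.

n(H2SO4) = 0.01207 × 0.08348 = 1.008 × 10^-3 mol
From the 2:1 ratio, n(NaOH) in the aliquot = 2/1 × 1.008 × 10^-3 = 2.015 × 10^-3 mol
[NaOH]_dilute = 2.015 × 10^-3 / 0.02000 = 0.1008 mol/L
Dilution factor = 250.0 / 19.92 = 12.55
[NaOH]_stock = 0.1008 × 12.55 = 1.265 mol/L

1.265 mol/L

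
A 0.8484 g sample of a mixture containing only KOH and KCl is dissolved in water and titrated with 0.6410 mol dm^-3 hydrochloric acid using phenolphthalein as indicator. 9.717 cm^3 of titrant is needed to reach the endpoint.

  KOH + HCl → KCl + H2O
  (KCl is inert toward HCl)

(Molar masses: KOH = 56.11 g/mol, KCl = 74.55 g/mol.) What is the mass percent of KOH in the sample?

41.19 %

n(HCl) = 0.009717 × 0.6410 = 6.229 × 10^-3 mol
Let x = n(KOH), y = n(KCl).
Titrant: 1x = 6.229 × 10^-3;  mass: 56.11x + 74.55y = 0.8484
Solving, x = 6.229 × 10^-3 mol, y = 6.692 × 10^-3 mol
mass of KOH = 6.229 × 10^-3 × 56.11 = 0.3495 g
% KOH = 0.3495 / 0.8484 × 100 = 41.19 %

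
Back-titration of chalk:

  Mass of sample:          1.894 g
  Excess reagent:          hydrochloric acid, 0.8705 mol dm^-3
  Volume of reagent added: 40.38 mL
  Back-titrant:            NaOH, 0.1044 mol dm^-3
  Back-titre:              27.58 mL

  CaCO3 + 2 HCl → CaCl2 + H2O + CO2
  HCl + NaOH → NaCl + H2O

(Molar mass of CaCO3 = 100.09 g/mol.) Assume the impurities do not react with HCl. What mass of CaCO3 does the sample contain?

1.615 g

n(HCl) added = 0.04038 × 0.8705 = 0.03515 mol
n(NaOH) used in back-titration = 0.02758 × 0.1044 = 2.879 × 10^-3 mol
n(HCl) left over = 2.879 × 10^-3 mol (1:1 ratio)
n(HCl) consumed by analyte = 0.03515 − 2.879 × 10^-3 = 0.03227 mol
From the 1:2 ratio, n(CaCO3) = 1/2 × 0.03227 = 0.01614 mol
mass of CaCO3 = 0.01614 × 100.09 = 1.615 g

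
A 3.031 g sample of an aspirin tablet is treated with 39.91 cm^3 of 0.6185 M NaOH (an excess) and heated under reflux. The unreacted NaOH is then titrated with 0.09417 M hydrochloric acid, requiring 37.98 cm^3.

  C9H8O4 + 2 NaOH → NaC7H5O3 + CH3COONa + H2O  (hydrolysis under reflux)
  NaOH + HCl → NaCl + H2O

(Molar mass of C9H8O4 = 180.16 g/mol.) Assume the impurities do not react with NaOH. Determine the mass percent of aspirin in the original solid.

62.73 %

n(NaOH) added = 0.03991 × 0.6185 = 0.02468 mol
n(HCl) used in back-titration = 0.03798 × 0.09417 = 3.577 × 10^-3 mol
n(NaOH) left over = 3.577 × 10^-3 mol (1:1 ratio)
n(NaOH) consumed by analyte = 0.02468 − 3.577 × 10^-3 = 0.02111 mol
From the 1:2 ratio, n(C9H8O4) = 1/2 × 0.02111 = 0.01055 mol
mass of C9H8O4 = 0.01055 × 180.16 = 1.901 g
% C9H8O4 = 1.901 / 3.031 × 100 = 62.73 %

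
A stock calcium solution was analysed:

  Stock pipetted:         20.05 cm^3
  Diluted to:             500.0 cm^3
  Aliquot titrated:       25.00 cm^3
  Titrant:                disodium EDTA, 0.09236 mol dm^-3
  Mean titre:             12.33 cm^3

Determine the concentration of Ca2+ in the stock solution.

Ca^2+ + EDTA^4- → [Ca(EDTA)]^2-
n(EDTA) = 0.01233 × 0.09236 = 1.139 × 10^-3 mol
n(Ca2+) in the aliquot = 1.139 × 10^-3 mol (1:1 ratio)
[Ca2+]_dilute = 1.139 × 10^-3 / 0.02500 = 0.04555 mol/L
Dilution factor = 500.0 / 20.05 = 24.94
[Ca2+]_stock = 0.04555 × 24.94 = 1.136 mol/L

1.136 mol/L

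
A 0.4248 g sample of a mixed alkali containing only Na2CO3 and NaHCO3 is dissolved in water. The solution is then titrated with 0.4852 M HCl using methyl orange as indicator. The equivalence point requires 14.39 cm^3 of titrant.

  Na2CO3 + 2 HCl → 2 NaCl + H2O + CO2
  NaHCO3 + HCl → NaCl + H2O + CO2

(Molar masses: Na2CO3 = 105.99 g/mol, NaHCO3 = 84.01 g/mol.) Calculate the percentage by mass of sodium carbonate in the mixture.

65.07 %

n(HCl) = 0.01439 × 0.4852 = 6.982 × 10^-3 mol
Let x = n(Na2CO3), y = n(NaHCO3).
Titrant: 2x + 1y = 6.982 × 10^-3;  mass: 105.99x + 84.01y = 0.4248
Solving, x = 2.608 × 10^-3 mol, y = 1.766 × 10^-3 mol
mass of Na2CO3 = 2.608 × 10^-3 × 105.99 = 0.2764 g
% Na2CO3 = 0.2764 / 0.4248 × 100 = 65.07 %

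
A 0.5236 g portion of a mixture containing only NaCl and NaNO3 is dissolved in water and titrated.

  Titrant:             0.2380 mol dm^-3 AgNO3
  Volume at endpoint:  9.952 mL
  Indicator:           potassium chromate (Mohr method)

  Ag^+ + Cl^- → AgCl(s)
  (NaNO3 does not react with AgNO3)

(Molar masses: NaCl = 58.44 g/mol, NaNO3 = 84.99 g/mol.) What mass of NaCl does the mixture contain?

0.1384 g

n(AgNO3) = 0.009952 × 0.2380 = 2.369 × 10^-3 mol
Let x = n(NaCl), y = n(NaNO3).
Titrant: 1x = 2.369 × 10^-3;  mass: 58.44x + 84.99y = 0.5236
Solving, x = 2.369 × 10^-3 mol, y = 4.532 × 10^-3 mol
mass of NaCl = 2.369 × 10^-3 × 58.44 = 0.1384 g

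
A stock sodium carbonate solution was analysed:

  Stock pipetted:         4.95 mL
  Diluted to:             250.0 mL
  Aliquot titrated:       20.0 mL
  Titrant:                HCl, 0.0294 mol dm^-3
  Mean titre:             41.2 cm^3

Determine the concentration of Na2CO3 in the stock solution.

1.53 mol/L

Na2CO3 + 2 HCl → 2 NaCl + H2O + CO2
n(HCl) = 0.0412 × 0.0294 = 1.21 × 10^-3 mol
From the 1:2 ratio, n(Na2CO3) in the aliquot = 1/2 × 1.21 × 10^-3 = 6.06 × 10^-4 mol
[Na2CO3]_dilute = 6.06 × 10^-4 / 0.0200 = 0.0303 mol/L
Dilution factor = 250.0 / 4.95 = 50.51
[Na2CO3]_stock = 0.0303 × 50.51 = 1.53 mol/L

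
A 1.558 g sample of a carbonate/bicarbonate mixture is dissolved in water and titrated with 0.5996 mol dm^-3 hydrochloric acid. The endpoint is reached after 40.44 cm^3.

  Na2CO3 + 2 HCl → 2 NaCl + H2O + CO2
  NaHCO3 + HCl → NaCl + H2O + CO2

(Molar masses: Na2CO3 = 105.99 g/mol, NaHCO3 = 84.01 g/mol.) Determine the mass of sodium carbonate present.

n(HCl) = 0.04044 × 0.5996 = 0.02425 mol
Let x = n(Na2CO3), y = n(NaHCO3).
Titrant: 2x + 1y = 0.02425;  mass: 105.99x + 84.01y = 1.558
Solving, x = 7.723 × 10^-3 mol, y = 8.802 × 10^-3 mol
mass of Na2CO3 = 7.723 × 10^-3 × 105.99 = 0.8186 g

0.8186 g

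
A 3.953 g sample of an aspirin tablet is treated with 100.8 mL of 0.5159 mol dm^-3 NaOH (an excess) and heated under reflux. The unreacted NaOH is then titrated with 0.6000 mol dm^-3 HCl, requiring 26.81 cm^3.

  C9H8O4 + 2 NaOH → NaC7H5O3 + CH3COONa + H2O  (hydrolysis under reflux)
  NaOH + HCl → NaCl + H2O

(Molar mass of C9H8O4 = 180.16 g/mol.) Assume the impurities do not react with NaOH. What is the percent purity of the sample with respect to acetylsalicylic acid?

n(NaOH) added = 0.1008 × 0.5159 = 0.05200 mol
n(HCl) used in back-titration = 0.02681 × 0.6000 = 0.01609 mol
n(NaOH) left over = 0.01609 mol (1:1 ratio)
n(NaOH) consumed by analyte = 0.05200 − 0.01609 = 0.03592 mol
From the 1:2 ratio, n(C9H8O4) = 1/2 × 0.03592 = 0.01796 mol
mass of C9H8O4 = 0.01796 × 180.16 = 3.235 g
% C9H8O4 = 3.235 / 3.953 × 100 = 81.85 %

81.85 %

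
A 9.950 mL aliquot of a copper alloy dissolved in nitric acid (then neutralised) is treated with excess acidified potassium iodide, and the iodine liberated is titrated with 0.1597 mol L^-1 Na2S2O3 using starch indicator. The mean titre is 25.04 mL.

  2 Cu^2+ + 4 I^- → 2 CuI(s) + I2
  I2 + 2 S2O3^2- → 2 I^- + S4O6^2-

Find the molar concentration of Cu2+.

0.4019 mol/L

n(S2O3^2-) = 0.02504 × 0.1597 = 3.999 × 10^-3 mol
n(I2) = n(S2O3^2-)/2 = 1.999 × 10^-3 mol
From the 2:1 ratio, n(Cu2+) in the aliquot = 2/1 × 1.999 × 10^-3 = 3.999 × 10^-3 mol
[Cu2+] = 3.999 × 10^-3 / 0.009950 = 0.4019 mol/L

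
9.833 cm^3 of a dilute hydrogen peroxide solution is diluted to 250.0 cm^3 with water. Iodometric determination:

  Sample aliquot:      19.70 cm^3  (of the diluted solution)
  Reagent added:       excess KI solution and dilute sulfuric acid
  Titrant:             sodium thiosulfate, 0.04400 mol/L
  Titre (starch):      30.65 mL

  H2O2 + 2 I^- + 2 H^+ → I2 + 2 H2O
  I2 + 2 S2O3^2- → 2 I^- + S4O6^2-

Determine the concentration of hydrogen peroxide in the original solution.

n(S2O3^2-) = 0.03065 × 0.04400 = 1.349 × 10^-3 mol
n(I2) = n(S2O3^2-)/2 = 6.743 × 10^-4 mol
n(H2O2) in the aliquot = 6.743 × 10^-4 mol (1:1 ratio)
[H2O2]_dilute = 6.743 × 10^-4 / 0.01970 = 0.03423 mol/L
[H2O2]_original = 0.03423 × 250.0/9.833 = 0.8702 mol/L

0.8702 mol/L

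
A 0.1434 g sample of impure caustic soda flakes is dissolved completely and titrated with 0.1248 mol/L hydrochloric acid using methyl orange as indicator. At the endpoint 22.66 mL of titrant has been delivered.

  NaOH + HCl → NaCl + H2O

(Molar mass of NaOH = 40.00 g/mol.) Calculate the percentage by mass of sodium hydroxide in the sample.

n(HCl) = 0.02266 L × 0.1248 mol/L = 2.828 × 10^-3 mol
n(NaOH) = 2.828 × 10^-3 mol (1:1 ratio)
mass of NaOH = 2.828 × 10^-3 × 40.00 g/mol = 0.1131 g
% NaOH = 0.1131 / 0.1434 × 100 = 78.88 %

78.88 %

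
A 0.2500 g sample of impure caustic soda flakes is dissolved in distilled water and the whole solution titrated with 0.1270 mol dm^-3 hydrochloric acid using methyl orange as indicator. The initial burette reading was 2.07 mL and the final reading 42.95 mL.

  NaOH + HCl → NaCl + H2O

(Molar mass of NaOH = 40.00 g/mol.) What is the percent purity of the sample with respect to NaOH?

n(HCl) = 0.04088 L × 0.1270 mol/L = 5.192 × 10^-3 mol
n(NaOH) = 5.192 × 10^-3 mol (1:1 ratio)
mass of NaOH = 5.192 × 10^-3 × 40.00 g/mol = 0.2077 g
% NaOH = 0.2077 / 0.2500 × 100 = 83.07 %

83.07 %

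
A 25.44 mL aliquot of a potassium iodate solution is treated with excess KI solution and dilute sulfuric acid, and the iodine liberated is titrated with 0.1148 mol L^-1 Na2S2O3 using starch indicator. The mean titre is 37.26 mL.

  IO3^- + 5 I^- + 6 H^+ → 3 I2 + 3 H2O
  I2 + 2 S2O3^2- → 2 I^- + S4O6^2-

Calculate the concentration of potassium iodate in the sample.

0.02802 mol/L

n(S2O3^2-) = 0.03726 × 0.1148 = 4.277 × 10^-3 mol
n(I2) = n(S2O3^2-)/2 = 2.139 × 10^-3 mol
From the 1:3 ratio, n(IO3^-) in the aliquot = 1/3 × 2.139 × 10^-3 = 7.129 × 10^-4 mol
[IO3^-] = 7.129 × 10^-4 / 0.02544 = 0.02802 mol/L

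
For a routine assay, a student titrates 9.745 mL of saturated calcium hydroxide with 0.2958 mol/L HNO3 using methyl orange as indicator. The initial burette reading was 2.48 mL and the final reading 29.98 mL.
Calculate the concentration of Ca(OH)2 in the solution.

0.4174 mol/L

Ca(OH)2 + 2 HNO3 → Ca(NO3)2 + 2 H2O
n(HNO3) = 0.02750 L × 0.2958 mol/L = 8.135 × 10^-3 mol
From the 1:2 mole ratio, n(Ca(OH)2) = 1/2 × 8.135 × 10^-3 = 4.067 × 10^-3 mol
[Ca(OH)2] = 4.067 × 10^-3 mol / 0.009745 L = 0.4174 mol/L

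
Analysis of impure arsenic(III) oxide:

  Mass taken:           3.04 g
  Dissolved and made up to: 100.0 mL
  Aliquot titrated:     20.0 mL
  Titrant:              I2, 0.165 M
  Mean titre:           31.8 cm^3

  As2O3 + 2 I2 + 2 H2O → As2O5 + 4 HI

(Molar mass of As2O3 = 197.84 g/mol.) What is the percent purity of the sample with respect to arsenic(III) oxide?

n(I2) per titration = 0.0318 × 0.165 = 5.25 × 10^-3 mol
From the 1:2 ratio, n(As2O3) in each aliquot = 1/2 × 5.25 × 10^-3 = 2.62 × 10^-3 mol
n(As2O3) in the whole flask = 2.62 × 10^-3 × 100.0/20.0 = 0.0131 mol
mass of As2O3 = 0.0131 × 197.84 = 2.60 g
% As2O3 = 2.60 / 3.04 × 100 = 85.4 %

85.4 %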